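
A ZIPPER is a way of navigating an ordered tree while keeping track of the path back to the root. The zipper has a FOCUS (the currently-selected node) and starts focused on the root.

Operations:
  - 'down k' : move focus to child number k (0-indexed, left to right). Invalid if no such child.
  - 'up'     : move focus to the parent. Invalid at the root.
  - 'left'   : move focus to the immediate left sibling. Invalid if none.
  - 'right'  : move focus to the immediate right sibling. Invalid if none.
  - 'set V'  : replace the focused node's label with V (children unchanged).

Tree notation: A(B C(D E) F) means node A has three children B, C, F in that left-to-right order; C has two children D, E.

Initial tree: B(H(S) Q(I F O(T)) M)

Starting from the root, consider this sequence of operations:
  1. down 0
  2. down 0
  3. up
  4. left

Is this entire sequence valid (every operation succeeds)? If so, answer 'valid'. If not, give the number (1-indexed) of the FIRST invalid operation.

Answer: 4

Derivation:
Step 1 (down 0): focus=H path=0 depth=1 children=['S'] left=[] right=['Q', 'M'] parent=B
Step 2 (down 0): focus=S path=0/0 depth=2 children=[] left=[] right=[] parent=H
Step 3 (up): focus=H path=0 depth=1 children=['S'] left=[] right=['Q', 'M'] parent=B
Step 4 (left): INVALID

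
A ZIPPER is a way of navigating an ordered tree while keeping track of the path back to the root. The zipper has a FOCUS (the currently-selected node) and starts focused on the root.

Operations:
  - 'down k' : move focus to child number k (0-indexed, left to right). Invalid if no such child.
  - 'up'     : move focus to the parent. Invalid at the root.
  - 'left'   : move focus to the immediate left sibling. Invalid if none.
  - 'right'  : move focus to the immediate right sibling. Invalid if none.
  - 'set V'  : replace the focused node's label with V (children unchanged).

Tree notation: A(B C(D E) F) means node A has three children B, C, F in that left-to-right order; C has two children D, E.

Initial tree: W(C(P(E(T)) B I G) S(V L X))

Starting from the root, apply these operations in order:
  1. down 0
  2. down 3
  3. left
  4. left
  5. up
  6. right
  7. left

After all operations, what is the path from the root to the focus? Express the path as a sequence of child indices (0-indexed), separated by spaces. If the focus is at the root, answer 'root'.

Answer: 0

Derivation:
Step 1 (down 0): focus=C path=0 depth=1 children=['P', 'B', 'I', 'G'] left=[] right=['S'] parent=W
Step 2 (down 3): focus=G path=0/3 depth=2 children=[] left=['P', 'B', 'I'] right=[] parent=C
Step 3 (left): focus=I path=0/2 depth=2 children=[] left=['P', 'B'] right=['G'] parent=C
Step 4 (left): focus=B path=0/1 depth=2 children=[] left=['P'] right=['I', 'G'] parent=C
Step 5 (up): focus=C path=0 depth=1 children=['P', 'B', 'I', 'G'] left=[] right=['S'] parent=W
Step 6 (right): focus=S path=1 depth=1 children=['V', 'L', 'X'] left=['C'] right=[] parent=W
Step 7 (left): focus=C path=0 depth=1 children=['P', 'B', 'I', 'G'] left=[] right=['S'] parent=W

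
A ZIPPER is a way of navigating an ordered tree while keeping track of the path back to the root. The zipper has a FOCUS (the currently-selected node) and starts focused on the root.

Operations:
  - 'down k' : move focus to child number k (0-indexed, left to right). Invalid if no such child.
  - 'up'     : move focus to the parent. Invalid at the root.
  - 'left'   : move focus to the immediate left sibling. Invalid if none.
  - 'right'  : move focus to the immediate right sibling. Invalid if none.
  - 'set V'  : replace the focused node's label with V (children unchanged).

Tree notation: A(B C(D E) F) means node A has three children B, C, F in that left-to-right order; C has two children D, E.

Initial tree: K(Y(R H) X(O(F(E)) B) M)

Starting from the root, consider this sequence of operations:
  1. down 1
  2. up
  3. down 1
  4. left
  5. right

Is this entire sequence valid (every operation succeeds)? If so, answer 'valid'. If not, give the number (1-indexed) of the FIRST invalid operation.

Step 1 (down 1): focus=X path=1 depth=1 children=['O', 'B'] left=['Y'] right=['M'] parent=K
Step 2 (up): focus=K path=root depth=0 children=['Y', 'X', 'M'] (at root)
Step 3 (down 1): focus=X path=1 depth=1 children=['O', 'B'] left=['Y'] right=['M'] parent=K
Step 4 (left): focus=Y path=0 depth=1 children=['R', 'H'] left=[] right=['X', 'M'] parent=K
Step 5 (right): focus=X path=1 depth=1 children=['O', 'B'] left=['Y'] right=['M'] parent=K

Answer: valid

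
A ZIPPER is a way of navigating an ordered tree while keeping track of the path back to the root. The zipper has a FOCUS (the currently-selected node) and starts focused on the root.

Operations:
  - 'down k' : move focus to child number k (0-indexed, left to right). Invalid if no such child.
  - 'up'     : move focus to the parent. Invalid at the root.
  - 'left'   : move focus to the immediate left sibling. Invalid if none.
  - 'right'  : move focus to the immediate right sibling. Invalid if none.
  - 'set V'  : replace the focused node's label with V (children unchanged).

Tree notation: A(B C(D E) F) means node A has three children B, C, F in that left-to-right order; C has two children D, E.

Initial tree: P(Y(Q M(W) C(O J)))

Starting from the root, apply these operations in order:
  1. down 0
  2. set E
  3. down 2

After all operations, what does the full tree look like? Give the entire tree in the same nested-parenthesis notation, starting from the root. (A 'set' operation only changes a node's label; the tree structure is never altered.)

Answer: P(E(Q M(W) C(O J)))

Derivation:
Step 1 (down 0): focus=Y path=0 depth=1 children=['Q', 'M', 'C'] left=[] right=[] parent=P
Step 2 (set E): focus=E path=0 depth=1 children=['Q', 'M', 'C'] left=[] right=[] parent=P
Step 3 (down 2): focus=C path=0/2 depth=2 children=['O', 'J'] left=['Q', 'M'] right=[] parent=E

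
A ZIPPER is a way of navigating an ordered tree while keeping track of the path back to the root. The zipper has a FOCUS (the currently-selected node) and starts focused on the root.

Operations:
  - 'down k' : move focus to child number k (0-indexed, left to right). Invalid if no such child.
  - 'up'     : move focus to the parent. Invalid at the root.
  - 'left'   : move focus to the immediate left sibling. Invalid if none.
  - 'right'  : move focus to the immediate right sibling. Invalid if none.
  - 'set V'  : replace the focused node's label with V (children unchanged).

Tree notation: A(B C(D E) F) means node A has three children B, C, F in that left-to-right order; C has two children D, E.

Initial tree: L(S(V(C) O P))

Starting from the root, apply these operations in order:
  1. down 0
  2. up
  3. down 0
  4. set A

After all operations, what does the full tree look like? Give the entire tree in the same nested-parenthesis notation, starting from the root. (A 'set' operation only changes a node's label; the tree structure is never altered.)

Answer: L(A(V(C) O P))

Derivation:
Step 1 (down 0): focus=S path=0 depth=1 children=['V', 'O', 'P'] left=[] right=[] parent=L
Step 2 (up): focus=L path=root depth=0 children=['S'] (at root)
Step 3 (down 0): focus=S path=0 depth=1 children=['V', 'O', 'P'] left=[] right=[] parent=L
Step 4 (set A): focus=A path=0 depth=1 children=['V', 'O', 'P'] left=[] right=[] parent=L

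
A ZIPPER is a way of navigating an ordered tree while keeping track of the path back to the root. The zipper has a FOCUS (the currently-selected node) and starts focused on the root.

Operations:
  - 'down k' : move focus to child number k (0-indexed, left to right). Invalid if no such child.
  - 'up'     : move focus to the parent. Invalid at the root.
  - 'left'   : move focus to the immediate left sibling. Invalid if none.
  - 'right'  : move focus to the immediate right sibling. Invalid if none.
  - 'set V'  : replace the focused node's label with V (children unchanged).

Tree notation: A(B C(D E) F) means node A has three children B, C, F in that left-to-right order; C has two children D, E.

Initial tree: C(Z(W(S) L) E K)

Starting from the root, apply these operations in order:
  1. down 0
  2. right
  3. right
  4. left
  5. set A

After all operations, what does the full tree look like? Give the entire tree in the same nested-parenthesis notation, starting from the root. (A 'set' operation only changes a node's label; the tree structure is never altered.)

Answer: C(Z(W(S) L) A K)

Derivation:
Step 1 (down 0): focus=Z path=0 depth=1 children=['W', 'L'] left=[] right=['E', 'K'] parent=C
Step 2 (right): focus=E path=1 depth=1 children=[] left=['Z'] right=['K'] parent=C
Step 3 (right): focus=K path=2 depth=1 children=[] left=['Z', 'E'] right=[] parent=C
Step 4 (left): focus=E path=1 depth=1 children=[] left=['Z'] right=['K'] parent=C
Step 5 (set A): focus=A path=1 depth=1 children=[] left=['Z'] right=['K'] parent=C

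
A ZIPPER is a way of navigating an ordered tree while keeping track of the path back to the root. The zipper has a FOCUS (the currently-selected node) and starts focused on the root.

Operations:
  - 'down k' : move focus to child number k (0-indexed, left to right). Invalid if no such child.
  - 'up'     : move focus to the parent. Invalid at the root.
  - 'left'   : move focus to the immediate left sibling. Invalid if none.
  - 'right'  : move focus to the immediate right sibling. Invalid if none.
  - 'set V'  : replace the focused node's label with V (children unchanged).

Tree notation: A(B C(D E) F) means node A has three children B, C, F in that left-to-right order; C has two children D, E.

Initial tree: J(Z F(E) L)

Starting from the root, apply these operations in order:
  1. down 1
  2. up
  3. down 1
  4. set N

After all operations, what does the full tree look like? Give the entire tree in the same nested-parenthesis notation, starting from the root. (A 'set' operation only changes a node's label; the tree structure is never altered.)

Step 1 (down 1): focus=F path=1 depth=1 children=['E'] left=['Z'] right=['L'] parent=J
Step 2 (up): focus=J path=root depth=0 children=['Z', 'F', 'L'] (at root)
Step 3 (down 1): focus=F path=1 depth=1 children=['E'] left=['Z'] right=['L'] parent=J
Step 4 (set N): focus=N path=1 depth=1 children=['E'] left=['Z'] right=['L'] parent=J

Answer: J(Z N(E) L)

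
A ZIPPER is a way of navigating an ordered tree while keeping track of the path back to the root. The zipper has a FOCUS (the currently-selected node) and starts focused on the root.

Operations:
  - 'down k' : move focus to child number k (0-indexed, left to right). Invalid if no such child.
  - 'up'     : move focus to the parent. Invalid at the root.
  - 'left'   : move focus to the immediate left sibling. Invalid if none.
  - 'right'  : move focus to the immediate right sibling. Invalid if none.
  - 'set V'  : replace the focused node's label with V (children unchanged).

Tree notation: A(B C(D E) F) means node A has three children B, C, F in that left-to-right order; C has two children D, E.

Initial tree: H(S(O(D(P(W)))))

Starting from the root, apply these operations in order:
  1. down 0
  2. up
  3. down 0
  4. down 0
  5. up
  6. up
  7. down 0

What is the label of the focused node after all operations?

Answer: S

Derivation:
Step 1 (down 0): focus=S path=0 depth=1 children=['O'] left=[] right=[] parent=H
Step 2 (up): focus=H path=root depth=0 children=['S'] (at root)
Step 3 (down 0): focus=S path=0 depth=1 children=['O'] left=[] right=[] parent=H
Step 4 (down 0): focus=O path=0/0 depth=2 children=['D'] left=[] right=[] parent=S
Step 5 (up): focus=S path=0 depth=1 children=['O'] left=[] right=[] parent=H
Step 6 (up): focus=H path=root depth=0 children=['S'] (at root)
Step 7 (down 0): focus=S path=0 depth=1 children=['O'] left=[] right=[] parent=H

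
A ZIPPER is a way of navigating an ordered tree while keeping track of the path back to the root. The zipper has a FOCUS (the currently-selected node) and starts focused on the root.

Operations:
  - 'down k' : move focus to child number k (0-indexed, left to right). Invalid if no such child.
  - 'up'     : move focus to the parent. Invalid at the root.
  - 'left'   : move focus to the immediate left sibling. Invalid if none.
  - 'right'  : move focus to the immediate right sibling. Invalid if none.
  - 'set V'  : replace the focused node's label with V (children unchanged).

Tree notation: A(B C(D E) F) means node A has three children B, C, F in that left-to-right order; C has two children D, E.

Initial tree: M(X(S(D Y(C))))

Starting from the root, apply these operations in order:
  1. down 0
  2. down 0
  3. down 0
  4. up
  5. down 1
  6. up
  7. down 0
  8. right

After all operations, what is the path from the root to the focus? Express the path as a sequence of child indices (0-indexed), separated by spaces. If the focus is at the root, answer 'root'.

Step 1 (down 0): focus=X path=0 depth=1 children=['S'] left=[] right=[] parent=M
Step 2 (down 0): focus=S path=0/0 depth=2 children=['D', 'Y'] left=[] right=[] parent=X
Step 3 (down 0): focus=D path=0/0/0 depth=3 children=[] left=[] right=['Y'] parent=S
Step 4 (up): focus=S path=0/0 depth=2 children=['D', 'Y'] left=[] right=[] parent=X
Step 5 (down 1): focus=Y path=0/0/1 depth=3 children=['C'] left=['D'] right=[] parent=S
Step 6 (up): focus=S path=0/0 depth=2 children=['D', 'Y'] left=[] right=[] parent=X
Step 7 (down 0): focus=D path=0/0/0 depth=3 children=[] left=[] right=['Y'] parent=S
Step 8 (right): focus=Y path=0/0/1 depth=3 children=['C'] left=['D'] right=[] parent=S

Answer: 0 0 1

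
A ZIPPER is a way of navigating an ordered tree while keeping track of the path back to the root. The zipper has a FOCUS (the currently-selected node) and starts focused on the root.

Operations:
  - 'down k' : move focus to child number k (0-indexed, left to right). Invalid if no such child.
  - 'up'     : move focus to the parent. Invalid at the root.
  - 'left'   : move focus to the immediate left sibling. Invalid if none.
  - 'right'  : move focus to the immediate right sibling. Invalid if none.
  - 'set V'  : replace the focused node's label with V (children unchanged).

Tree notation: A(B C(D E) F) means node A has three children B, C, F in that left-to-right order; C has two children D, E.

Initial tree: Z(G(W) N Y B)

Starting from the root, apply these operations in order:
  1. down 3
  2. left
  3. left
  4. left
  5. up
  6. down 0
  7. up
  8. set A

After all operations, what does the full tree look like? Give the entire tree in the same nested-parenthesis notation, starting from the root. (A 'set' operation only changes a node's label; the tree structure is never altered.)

Answer: A(G(W) N Y B)

Derivation:
Step 1 (down 3): focus=B path=3 depth=1 children=[] left=['G', 'N', 'Y'] right=[] parent=Z
Step 2 (left): focus=Y path=2 depth=1 children=[] left=['G', 'N'] right=['B'] parent=Z
Step 3 (left): focus=N path=1 depth=1 children=[] left=['G'] right=['Y', 'B'] parent=Z
Step 4 (left): focus=G path=0 depth=1 children=['W'] left=[] right=['N', 'Y', 'B'] parent=Z
Step 5 (up): focus=Z path=root depth=0 children=['G', 'N', 'Y', 'B'] (at root)
Step 6 (down 0): focus=G path=0 depth=1 children=['W'] left=[] right=['N', 'Y', 'B'] parent=Z
Step 7 (up): focus=Z path=root depth=0 children=['G', 'N', 'Y', 'B'] (at root)
Step 8 (set A): focus=A path=root depth=0 children=['G', 'N', 'Y', 'B'] (at root)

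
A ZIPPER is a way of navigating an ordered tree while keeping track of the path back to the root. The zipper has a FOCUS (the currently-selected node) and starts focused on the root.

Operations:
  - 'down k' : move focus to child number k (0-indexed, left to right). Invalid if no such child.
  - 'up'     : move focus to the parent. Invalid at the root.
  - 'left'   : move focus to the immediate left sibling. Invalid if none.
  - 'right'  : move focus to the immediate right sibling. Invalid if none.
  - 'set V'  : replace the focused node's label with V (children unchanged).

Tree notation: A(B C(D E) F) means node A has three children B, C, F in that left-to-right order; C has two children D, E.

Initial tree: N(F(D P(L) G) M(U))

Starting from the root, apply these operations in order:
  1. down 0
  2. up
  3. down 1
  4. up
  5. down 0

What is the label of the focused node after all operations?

Step 1 (down 0): focus=F path=0 depth=1 children=['D', 'P', 'G'] left=[] right=['M'] parent=N
Step 2 (up): focus=N path=root depth=0 children=['F', 'M'] (at root)
Step 3 (down 1): focus=M path=1 depth=1 children=['U'] left=['F'] right=[] parent=N
Step 4 (up): focus=N path=root depth=0 children=['F', 'M'] (at root)
Step 5 (down 0): focus=F path=0 depth=1 children=['D', 'P', 'G'] left=[] right=['M'] parent=N

Answer: F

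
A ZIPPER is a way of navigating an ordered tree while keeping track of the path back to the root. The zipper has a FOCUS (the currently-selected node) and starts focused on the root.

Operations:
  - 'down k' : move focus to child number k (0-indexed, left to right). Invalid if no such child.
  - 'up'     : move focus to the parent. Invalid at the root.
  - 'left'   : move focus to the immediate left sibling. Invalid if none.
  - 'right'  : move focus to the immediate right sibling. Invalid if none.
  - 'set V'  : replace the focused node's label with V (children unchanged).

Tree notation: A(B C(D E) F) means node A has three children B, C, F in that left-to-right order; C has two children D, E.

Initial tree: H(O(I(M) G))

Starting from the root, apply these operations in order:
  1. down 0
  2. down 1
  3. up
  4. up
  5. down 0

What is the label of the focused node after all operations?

Answer: O

Derivation:
Step 1 (down 0): focus=O path=0 depth=1 children=['I', 'G'] left=[] right=[] parent=H
Step 2 (down 1): focus=G path=0/1 depth=2 children=[] left=['I'] right=[] parent=O
Step 3 (up): focus=O path=0 depth=1 children=['I', 'G'] left=[] right=[] parent=H
Step 4 (up): focus=H path=root depth=0 children=['O'] (at root)
Step 5 (down 0): focus=O path=0 depth=1 children=['I', 'G'] left=[] right=[] parent=H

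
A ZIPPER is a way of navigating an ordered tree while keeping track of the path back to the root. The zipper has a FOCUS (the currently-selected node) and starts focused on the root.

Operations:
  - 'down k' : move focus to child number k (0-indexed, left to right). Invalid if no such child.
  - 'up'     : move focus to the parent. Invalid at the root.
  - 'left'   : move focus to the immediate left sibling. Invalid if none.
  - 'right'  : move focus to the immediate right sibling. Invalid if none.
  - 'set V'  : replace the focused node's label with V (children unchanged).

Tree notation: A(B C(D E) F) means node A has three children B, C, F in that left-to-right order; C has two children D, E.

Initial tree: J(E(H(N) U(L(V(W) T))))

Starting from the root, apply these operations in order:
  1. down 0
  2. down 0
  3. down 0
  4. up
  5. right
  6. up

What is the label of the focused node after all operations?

Answer: E

Derivation:
Step 1 (down 0): focus=E path=0 depth=1 children=['H', 'U'] left=[] right=[] parent=J
Step 2 (down 0): focus=H path=0/0 depth=2 children=['N'] left=[] right=['U'] parent=E
Step 3 (down 0): focus=N path=0/0/0 depth=3 children=[] left=[] right=[] parent=H
Step 4 (up): focus=H path=0/0 depth=2 children=['N'] left=[] right=['U'] parent=E
Step 5 (right): focus=U path=0/1 depth=2 children=['L'] left=['H'] right=[] parent=E
Step 6 (up): focus=E path=0 depth=1 children=['H', 'U'] left=[] right=[] parent=J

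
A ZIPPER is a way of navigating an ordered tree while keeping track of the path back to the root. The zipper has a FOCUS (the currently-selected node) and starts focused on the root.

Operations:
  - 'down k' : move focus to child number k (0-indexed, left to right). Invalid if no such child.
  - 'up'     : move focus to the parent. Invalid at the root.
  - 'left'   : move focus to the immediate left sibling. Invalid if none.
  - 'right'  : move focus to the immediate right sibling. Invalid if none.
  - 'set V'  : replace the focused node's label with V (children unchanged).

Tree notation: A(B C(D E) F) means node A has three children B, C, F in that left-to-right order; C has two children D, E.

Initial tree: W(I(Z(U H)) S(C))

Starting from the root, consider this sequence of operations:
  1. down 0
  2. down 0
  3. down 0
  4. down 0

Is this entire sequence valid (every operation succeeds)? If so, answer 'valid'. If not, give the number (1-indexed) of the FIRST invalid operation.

Answer: 4

Derivation:
Step 1 (down 0): focus=I path=0 depth=1 children=['Z'] left=[] right=['S'] parent=W
Step 2 (down 0): focus=Z path=0/0 depth=2 children=['U', 'H'] left=[] right=[] parent=I
Step 3 (down 0): focus=U path=0/0/0 depth=3 children=[] left=[] right=['H'] parent=Z
Step 4 (down 0): INVALID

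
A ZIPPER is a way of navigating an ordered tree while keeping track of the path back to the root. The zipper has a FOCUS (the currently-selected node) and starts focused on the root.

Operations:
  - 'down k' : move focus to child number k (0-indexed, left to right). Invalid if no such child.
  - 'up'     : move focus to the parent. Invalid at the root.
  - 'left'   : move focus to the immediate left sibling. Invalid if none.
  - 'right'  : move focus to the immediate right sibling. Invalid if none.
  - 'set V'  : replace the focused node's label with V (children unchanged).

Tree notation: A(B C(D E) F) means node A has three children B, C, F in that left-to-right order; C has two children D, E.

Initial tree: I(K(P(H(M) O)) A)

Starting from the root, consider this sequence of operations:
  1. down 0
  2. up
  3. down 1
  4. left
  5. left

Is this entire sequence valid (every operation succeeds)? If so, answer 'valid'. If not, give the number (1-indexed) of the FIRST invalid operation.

Step 1 (down 0): focus=K path=0 depth=1 children=['P'] left=[] right=['A'] parent=I
Step 2 (up): focus=I path=root depth=0 children=['K', 'A'] (at root)
Step 3 (down 1): focus=A path=1 depth=1 children=[] left=['K'] right=[] parent=I
Step 4 (left): focus=K path=0 depth=1 children=['P'] left=[] right=['A'] parent=I
Step 5 (left): INVALID

Answer: 5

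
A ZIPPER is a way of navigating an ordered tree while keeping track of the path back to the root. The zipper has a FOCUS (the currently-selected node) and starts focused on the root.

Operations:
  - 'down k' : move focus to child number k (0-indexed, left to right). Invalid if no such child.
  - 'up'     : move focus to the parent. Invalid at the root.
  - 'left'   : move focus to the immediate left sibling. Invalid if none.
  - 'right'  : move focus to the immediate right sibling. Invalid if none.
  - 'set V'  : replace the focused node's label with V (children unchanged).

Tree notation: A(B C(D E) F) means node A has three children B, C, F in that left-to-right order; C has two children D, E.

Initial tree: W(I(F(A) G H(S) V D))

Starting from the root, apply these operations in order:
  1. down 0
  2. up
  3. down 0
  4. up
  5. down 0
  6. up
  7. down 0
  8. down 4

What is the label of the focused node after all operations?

Step 1 (down 0): focus=I path=0 depth=1 children=['F', 'G', 'H', 'V', 'D'] left=[] right=[] parent=W
Step 2 (up): focus=W path=root depth=0 children=['I'] (at root)
Step 3 (down 0): focus=I path=0 depth=1 children=['F', 'G', 'H', 'V', 'D'] left=[] right=[] parent=W
Step 4 (up): focus=W path=root depth=0 children=['I'] (at root)
Step 5 (down 0): focus=I path=0 depth=1 children=['F', 'G', 'H', 'V', 'D'] left=[] right=[] parent=W
Step 6 (up): focus=W path=root depth=0 children=['I'] (at root)
Step 7 (down 0): focus=I path=0 depth=1 children=['F', 'G', 'H', 'V', 'D'] left=[] right=[] parent=W
Step 8 (down 4): focus=D path=0/4 depth=2 children=[] left=['F', 'G', 'H', 'V'] right=[] parent=I

Answer: D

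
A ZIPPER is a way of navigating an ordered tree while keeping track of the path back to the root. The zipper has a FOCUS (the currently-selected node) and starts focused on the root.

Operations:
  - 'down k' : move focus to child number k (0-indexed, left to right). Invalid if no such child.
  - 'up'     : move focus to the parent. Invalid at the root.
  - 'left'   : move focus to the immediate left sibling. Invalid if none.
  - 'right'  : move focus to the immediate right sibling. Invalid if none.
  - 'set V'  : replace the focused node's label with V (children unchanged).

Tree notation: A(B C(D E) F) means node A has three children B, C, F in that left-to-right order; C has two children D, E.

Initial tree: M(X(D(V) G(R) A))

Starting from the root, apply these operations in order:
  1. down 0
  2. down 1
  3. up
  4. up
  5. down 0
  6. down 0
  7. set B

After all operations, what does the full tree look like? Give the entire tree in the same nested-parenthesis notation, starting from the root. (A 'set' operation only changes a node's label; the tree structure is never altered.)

Step 1 (down 0): focus=X path=0 depth=1 children=['D', 'G', 'A'] left=[] right=[] parent=M
Step 2 (down 1): focus=G path=0/1 depth=2 children=['R'] left=['D'] right=['A'] parent=X
Step 3 (up): focus=X path=0 depth=1 children=['D', 'G', 'A'] left=[] right=[] parent=M
Step 4 (up): focus=M path=root depth=0 children=['X'] (at root)
Step 5 (down 0): focus=X path=0 depth=1 children=['D', 'G', 'A'] left=[] right=[] parent=M
Step 6 (down 0): focus=D path=0/0 depth=2 children=['V'] left=[] right=['G', 'A'] parent=X
Step 7 (set B): focus=B path=0/0 depth=2 children=['V'] left=[] right=['G', 'A'] parent=X

Answer: M(X(B(V) G(R) A))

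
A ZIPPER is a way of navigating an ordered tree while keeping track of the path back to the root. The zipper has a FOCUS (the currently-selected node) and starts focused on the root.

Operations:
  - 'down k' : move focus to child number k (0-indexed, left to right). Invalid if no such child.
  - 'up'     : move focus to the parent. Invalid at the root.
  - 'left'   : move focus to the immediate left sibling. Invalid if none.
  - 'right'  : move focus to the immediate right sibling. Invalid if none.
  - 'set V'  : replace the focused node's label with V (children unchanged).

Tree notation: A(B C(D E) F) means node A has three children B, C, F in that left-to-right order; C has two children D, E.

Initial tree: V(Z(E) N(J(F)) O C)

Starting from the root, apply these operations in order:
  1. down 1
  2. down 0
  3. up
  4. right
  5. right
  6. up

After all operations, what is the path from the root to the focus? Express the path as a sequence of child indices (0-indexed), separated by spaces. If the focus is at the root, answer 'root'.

Answer: root

Derivation:
Step 1 (down 1): focus=N path=1 depth=1 children=['J'] left=['Z'] right=['O', 'C'] parent=V
Step 2 (down 0): focus=J path=1/0 depth=2 children=['F'] left=[] right=[] parent=N
Step 3 (up): focus=N path=1 depth=1 children=['J'] left=['Z'] right=['O', 'C'] parent=V
Step 4 (right): focus=O path=2 depth=1 children=[] left=['Z', 'N'] right=['C'] parent=V
Step 5 (right): focus=C path=3 depth=1 children=[] left=['Z', 'N', 'O'] right=[] parent=V
Step 6 (up): focus=V path=root depth=0 children=['Z', 'N', 'O', 'C'] (at root)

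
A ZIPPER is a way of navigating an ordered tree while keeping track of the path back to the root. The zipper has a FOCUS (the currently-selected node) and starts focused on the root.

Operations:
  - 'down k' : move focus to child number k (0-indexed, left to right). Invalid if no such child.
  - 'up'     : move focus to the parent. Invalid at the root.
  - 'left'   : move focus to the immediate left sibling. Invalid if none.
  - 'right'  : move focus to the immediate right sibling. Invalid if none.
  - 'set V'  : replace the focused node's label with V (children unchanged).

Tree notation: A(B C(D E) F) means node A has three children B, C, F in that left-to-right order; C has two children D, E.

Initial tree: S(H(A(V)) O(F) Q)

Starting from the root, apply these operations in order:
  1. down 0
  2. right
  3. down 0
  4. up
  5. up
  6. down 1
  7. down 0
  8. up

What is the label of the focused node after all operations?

Step 1 (down 0): focus=H path=0 depth=1 children=['A'] left=[] right=['O', 'Q'] parent=S
Step 2 (right): focus=O path=1 depth=1 children=['F'] left=['H'] right=['Q'] parent=S
Step 3 (down 0): focus=F path=1/0 depth=2 children=[] left=[] right=[] parent=O
Step 4 (up): focus=O path=1 depth=1 children=['F'] left=['H'] right=['Q'] parent=S
Step 5 (up): focus=S path=root depth=0 children=['H', 'O', 'Q'] (at root)
Step 6 (down 1): focus=O path=1 depth=1 children=['F'] left=['H'] right=['Q'] parent=S
Step 7 (down 0): focus=F path=1/0 depth=2 children=[] left=[] right=[] parent=O
Step 8 (up): focus=O path=1 depth=1 children=['F'] left=['H'] right=['Q'] parent=S

Answer: O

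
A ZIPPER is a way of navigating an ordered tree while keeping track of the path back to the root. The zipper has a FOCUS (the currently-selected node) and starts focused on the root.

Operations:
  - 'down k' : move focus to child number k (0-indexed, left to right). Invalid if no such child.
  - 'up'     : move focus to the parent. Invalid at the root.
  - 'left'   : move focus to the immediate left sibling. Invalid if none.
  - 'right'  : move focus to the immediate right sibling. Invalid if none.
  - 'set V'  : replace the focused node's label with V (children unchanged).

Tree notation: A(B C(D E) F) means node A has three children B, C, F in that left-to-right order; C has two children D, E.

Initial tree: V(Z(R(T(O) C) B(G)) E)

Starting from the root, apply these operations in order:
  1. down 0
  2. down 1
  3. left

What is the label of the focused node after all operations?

Step 1 (down 0): focus=Z path=0 depth=1 children=['R', 'B'] left=[] right=['E'] parent=V
Step 2 (down 1): focus=B path=0/1 depth=2 children=['G'] left=['R'] right=[] parent=Z
Step 3 (left): focus=R path=0/0 depth=2 children=['T', 'C'] left=[] right=['B'] parent=Z

Answer: R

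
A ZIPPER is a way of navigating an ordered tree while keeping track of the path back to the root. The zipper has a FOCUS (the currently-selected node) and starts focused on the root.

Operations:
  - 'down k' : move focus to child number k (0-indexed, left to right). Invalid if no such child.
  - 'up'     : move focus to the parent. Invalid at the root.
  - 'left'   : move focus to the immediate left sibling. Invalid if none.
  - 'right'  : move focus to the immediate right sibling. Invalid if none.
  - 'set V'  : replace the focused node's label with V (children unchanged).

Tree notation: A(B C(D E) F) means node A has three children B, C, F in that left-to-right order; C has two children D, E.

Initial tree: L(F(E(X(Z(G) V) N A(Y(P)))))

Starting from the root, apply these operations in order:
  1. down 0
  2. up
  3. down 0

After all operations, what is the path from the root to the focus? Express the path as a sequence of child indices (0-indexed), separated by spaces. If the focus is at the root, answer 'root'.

Answer: 0

Derivation:
Step 1 (down 0): focus=F path=0 depth=1 children=['E'] left=[] right=[] parent=L
Step 2 (up): focus=L path=root depth=0 children=['F'] (at root)
Step 3 (down 0): focus=F path=0 depth=1 children=['E'] left=[] right=[] parent=L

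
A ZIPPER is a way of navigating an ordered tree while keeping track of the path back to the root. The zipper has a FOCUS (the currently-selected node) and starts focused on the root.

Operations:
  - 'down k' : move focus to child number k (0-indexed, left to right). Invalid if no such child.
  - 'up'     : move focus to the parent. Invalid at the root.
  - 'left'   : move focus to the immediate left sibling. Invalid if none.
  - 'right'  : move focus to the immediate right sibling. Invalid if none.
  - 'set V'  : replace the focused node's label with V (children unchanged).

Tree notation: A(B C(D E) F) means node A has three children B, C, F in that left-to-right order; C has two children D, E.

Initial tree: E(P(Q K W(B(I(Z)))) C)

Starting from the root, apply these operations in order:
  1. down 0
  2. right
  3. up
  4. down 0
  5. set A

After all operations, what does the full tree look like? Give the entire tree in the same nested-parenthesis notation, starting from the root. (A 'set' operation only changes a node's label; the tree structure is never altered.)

Answer: E(A(Q K W(B(I(Z)))) C)

Derivation:
Step 1 (down 0): focus=P path=0 depth=1 children=['Q', 'K', 'W'] left=[] right=['C'] parent=E
Step 2 (right): focus=C path=1 depth=1 children=[] left=['P'] right=[] parent=E
Step 3 (up): focus=E path=root depth=0 children=['P', 'C'] (at root)
Step 4 (down 0): focus=P path=0 depth=1 children=['Q', 'K', 'W'] left=[] right=['C'] parent=E
Step 5 (set A): focus=A path=0 depth=1 children=['Q', 'K', 'W'] left=[] right=['C'] parent=E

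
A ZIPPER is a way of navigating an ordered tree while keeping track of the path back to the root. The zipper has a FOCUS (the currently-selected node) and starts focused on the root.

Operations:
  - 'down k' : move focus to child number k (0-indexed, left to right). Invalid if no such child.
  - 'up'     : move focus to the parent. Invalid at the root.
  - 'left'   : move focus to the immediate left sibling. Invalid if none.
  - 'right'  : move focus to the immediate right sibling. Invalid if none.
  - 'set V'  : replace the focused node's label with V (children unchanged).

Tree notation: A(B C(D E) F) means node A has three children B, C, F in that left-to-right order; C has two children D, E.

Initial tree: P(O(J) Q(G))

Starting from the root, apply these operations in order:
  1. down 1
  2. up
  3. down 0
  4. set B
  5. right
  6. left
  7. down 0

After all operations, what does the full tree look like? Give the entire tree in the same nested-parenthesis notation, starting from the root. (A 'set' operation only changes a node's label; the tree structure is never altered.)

Step 1 (down 1): focus=Q path=1 depth=1 children=['G'] left=['O'] right=[] parent=P
Step 2 (up): focus=P path=root depth=0 children=['O', 'Q'] (at root)
Step 3 (down 0): focus=O path=0 depth=1 children=['J'] left=[] right=['Q'] parent=P
Step 4 (set B): focus=B path=0 depth=1 children=['J'] left=[] right=['Q'] parent=P
Step 5 (right): focus=Q path=1 depth=1 children=['G'] left=['B'] right=[] parent=P
Step 6 (left): focus=B path=0 depth=1 children=['J'] left=[] right=['Q'] parent=P
Step 7 (down 0): focus=J path=0/0 depth=2 children=[] left=[] right=[] parent=B

Answer: P(B(J) Q(G))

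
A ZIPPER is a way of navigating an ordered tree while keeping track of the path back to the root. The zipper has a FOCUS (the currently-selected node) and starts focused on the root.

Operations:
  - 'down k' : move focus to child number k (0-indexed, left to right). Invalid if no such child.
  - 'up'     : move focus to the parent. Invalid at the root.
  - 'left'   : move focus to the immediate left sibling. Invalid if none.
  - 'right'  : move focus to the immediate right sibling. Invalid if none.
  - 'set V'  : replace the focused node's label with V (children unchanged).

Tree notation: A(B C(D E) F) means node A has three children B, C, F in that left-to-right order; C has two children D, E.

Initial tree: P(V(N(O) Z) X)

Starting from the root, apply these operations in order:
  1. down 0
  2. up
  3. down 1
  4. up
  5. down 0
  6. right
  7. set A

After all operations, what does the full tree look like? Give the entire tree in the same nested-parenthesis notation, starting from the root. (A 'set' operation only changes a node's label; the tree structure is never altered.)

Answer: P(V(N(O) Z) A)

Derivation:
Step 1 (down 0): focus=V path=0 depth=1 children=['N', 'Z'] left=[] right=['X'] parent=P
Step 2 (up): focus=P path=root depth=0 children=['V', 'X'] (at root)
Step 3 (down 1): focus=X path=1 depth=1 children=[] left=['V'] right=[] parent=P
Step 4 (up): focus=P path=root depth=0 children=['V', 'X'] (at root)
Step 5 (down 0): focus=V path=0 depth=1 children=['N', 'Z'] left=[] right=['X'] parent=P
Step 6 (right): focus=X path=1 depth=1 children=[] left=['V'] right=[] parent=P
Step 7 (set A): focus=A path=1 depth=1 children=[] left=['V'] right=[] parent=P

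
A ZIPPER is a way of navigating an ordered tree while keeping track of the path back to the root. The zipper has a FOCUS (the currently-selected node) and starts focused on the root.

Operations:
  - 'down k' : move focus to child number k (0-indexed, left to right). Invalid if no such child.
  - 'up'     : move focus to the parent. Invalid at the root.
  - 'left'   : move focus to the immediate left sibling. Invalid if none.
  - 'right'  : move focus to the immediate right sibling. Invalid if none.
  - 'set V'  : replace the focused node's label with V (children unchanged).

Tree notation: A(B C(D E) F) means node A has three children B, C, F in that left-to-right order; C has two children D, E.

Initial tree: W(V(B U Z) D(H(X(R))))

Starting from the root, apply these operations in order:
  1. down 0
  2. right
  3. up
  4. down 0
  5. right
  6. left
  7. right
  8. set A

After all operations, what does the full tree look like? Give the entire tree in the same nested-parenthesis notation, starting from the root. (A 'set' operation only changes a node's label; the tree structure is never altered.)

Answer: W(V(B U Z) A(H(X(R))))

Derivation:
Step 1 (down 0): focus=V path=0 depth=1 children=['B', 'U', 'Z'] left=[] right=['D'] parent=W
Step 2 (right): focus=D path=1 depth=1 children=['H'] left=['V'] right=[] parent=W
Step 3 (up): focus=W path=root depth=0 children=['V', 'D'] (at root)
Step 4 (down 0): focus=V path=0 depth=1 children=['B', 'U', 'Z'] left=[] right=['D'] parent=W
Step 5 (right): focus=D path=1 depth=1 children=['H'] left=['V'] right=[] parent=W
Step 6 (left): focus=V path=0 depth=1 children=['B', 'U', 'Z'] left=[] right=['D'] parent=W
Step 7 (right): focus=D path=1 depth=1 children=['H'] left=['V'] right=[] parent=W
Step 8 (set A): focus=A path=1 depth=1 children=['H'] left=['V'] right=[] parent=W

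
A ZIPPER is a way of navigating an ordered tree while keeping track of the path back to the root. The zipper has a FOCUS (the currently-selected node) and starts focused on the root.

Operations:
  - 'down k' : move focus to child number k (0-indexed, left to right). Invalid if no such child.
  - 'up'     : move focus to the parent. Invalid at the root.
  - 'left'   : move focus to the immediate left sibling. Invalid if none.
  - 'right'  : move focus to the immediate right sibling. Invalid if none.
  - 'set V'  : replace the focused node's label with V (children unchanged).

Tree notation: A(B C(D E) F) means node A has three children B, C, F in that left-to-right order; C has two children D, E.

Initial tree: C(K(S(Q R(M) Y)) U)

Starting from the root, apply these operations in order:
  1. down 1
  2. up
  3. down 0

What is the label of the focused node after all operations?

Answer: K

Derivation:
Step 1 (down 1): focus=U path=1 depth=1 children=[] left=['K'] right=[] parent=C
Step 2 (up): focus=C path=root depth=0 children=['K', 'U'] (at root)
Step 3 (down 0): focus=K path=0 depth=1 children=['S'] left=[] right=['U'] parent=C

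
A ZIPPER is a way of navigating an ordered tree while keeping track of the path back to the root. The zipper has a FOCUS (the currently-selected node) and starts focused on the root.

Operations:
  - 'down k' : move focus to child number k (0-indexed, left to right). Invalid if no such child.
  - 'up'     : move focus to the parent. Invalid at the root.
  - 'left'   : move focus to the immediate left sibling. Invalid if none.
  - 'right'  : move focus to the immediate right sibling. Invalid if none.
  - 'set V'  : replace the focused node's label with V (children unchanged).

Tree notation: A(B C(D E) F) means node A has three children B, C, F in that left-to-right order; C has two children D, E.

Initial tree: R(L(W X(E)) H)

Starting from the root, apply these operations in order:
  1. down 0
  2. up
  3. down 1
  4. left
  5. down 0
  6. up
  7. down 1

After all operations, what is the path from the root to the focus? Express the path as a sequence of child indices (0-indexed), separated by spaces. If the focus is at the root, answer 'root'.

Step 1 (down 0): focus=L path=0 depth=1 children=['W', 'X'] left=[] right=['H'] parent=R
Step 2 (up): focus=R path=root depth=0 children=['L', 'H'] (at root)
Step 3 (down 1): focus=H path=1 depth=1 children=[] left=['L'] right=[] parent=R
Step 4 (left): focus=L path=0 depth=1 children=['W', 'X'] left=[] right=['H'] parent=R
Step 5 (down 0): focus=W path=0/0 depth=2 children=[] left=[] right=['X'] parent=L
Step 6 (up): focus=L path=0 depth=1 children=['W', 'X'] left=[] right=['H'] parent=R
Step 7 (down 1): focus=X path=0/1 depth=2 children=['E'] left=['W'] right=[] parent=L

Answer: 0 1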